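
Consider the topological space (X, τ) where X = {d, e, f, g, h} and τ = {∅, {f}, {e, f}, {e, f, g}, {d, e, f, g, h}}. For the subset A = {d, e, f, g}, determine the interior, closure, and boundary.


int(A) = {e, f, g}, cl(A) = {d, e, f, g, h}, ∂A = {d, h}.

Closed sets in (X, τ) are complements of opens:
  closed(X, τ) = {∅, {d, h}, {d, g, h}, {d, e, g, h}, {d, e, f, g, h}}.
int(A) = ⋃ {U ∈ τ : U ⊆ A}. Opens contained in A: ∅, {f}, {e, f}, {e, f, g}.
Taking the union of these: int(A) = {e, f, g}.
cl(A) = ⋂ {C closed : A ⊆ C}. Closed sets containing A: {d, e, f, g, h}.
Intersecting these: cl(A) = {d, e, f, g, h}.
∂A = cl(A) ∖ int(A) = {d, e, f, g, h} ∖ {e, f, g} = {d, h}.


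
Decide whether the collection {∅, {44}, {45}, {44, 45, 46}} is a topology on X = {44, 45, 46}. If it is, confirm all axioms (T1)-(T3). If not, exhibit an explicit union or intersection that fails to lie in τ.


τ is NOT a topology on X.

Axiom (T1): ∅ ∈ τ? Yes; X ∈ τ? Yes.
Axiom (T2/T3): check pairwise unions and intersections of members of τ.
Counterexample for (T2): {44} ∪ {45} = {44, 45} ∉ τ. Therefore τ is NOT a topology.


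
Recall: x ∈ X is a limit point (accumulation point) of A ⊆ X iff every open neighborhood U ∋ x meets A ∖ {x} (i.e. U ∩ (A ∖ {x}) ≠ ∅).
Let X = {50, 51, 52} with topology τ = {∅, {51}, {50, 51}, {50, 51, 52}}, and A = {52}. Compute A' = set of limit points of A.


A' = ∅

For each x ∈ X, list the open sets U ∈ τ with x ∈ U, then check whether U ∩ (A ∖ {x}) ≠ ∅ for every such U.
  x = 50: open {50, 51} ∋ x has {50, 51} ∩ (A ∖ {50}) = ∅, so x is NOT a limit point.
  x = 51: open {51} ∋ x has {51} ∩ (A ∖ {51}) = ∅, so x is NOT a limit point.
  x = 52: open {50, 51, 52} ∋ x has {50, 51, 52} ∩ (A ∖ {52}) = ∅, so x is NOT a limit point.
Collecting: A' = ∅.


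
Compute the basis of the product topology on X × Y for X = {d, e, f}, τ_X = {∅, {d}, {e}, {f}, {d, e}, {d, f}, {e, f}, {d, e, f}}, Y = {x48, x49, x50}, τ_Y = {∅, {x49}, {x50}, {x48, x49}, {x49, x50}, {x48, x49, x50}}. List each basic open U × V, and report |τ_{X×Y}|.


Basis B = {∅ × ∅, {d} × {x49}, {d} × {x50}, {e} × {x49}, {e} × {x50}, {f} × {x49}, {f} × {x50}, {d} × {x48, x49}, {d} × {x49, x50}, {d, e} × {x49}, {d, f} × {x49}, {d, e} × {x50}, {d, f} × {x50}, {e} × {x48, x49}, {e} × {x49, x50}, {e, f} × {x49}, {e, f} × {x50}, {f} × {x48, x49}, {f} × {x49, x50}, {d} × {x48, x49, x50}, {d, e, f} × {x49}, {d, e, f} × {x50}, {e} × {x48, x49, x50}, {f} × {x48, x49, x50}, {d, e} × {x48, x49}, {d, f} × {x48, x49}, {d, e} × {x49, x50}, {d, f} × {x49, x50}, {e, f} × {x48, x49}, {e, f} × {x49, x50}, {d, e} × {x48, x49, x50}, {d, f} × {x48, x49, x50}, {d, e, f} × {x48, x49}, {d, e, f} × {x49, x50}, {e, f} × {x48, x49, x50}, {d, e, f} × {x48, x49, x50}}; |τ_{X×Y}| = 216.

Enumerate products U × V with U ∈ τ_X, V ∈ τ_Y (deduplicated):
  ∅ × ∅ = {} (∅)
  {d} × {x49} = {(d,x49)}
  {d} × {x50} = {(d,x50)}
  {e} × {x49} = {(e,x49)}
  {e} × {x50} = {(e,x50)}
  {f} × {x49} = {(f,x49)}
  {f} × {x50} = {(f,x50)}
  {d} × {x48, x49} = {(d,x48), (d,x49)}
  {d} × {x49, x50} = {(d,x49), (d,x50)}
  {d, e} × {x49} = {(d,x49), (e,x49)}
  {d, f} × {x49} = {(d,x49), (f,x49)}
  {d, e} × {x50} = {(d,x50), (e,x50)}
  {d, f} × {x50} = {(d,x50), (f,x50)}
  {e} × {x48, x49} = {(e,x48), (e,x49)}
  {e} × {x49, x50} = {(e,x49), (e,x50)}
  {e, f} × {x49} = {(e,x49), (f,x49)}
  {e, f} × {x50} = {(e,x50), (f,x50)}
  {f} × {x48, x49} = {(f,x48), (f,x49)}
  {f} × {x49, x50} = {(f,x49), (f,x50)}
  {d} × {x48, x49, x50} = {(d,x48), (d,x49), (d,x50)}
  {d, e, f} × {x49} = {(d,x49), (e,x49), (f,x49)}
  {d, e, f} × {x50} = {(d,x50), (e,x50), (f,x50)}
  {e} × {x48, x49, x50} = {(e,x48), (e,x49), (e,x50)}
  {f} × {x48, x49, x50} = {(f,x48), (f,x49), (f,x50)}
  {d, e} × {x48, x49} = {(d,x48), (d,x49), (e,x48), (e,x49)}
  {d, f} × {x48, x49} = {(d,x48), (d,x49), (f,x48), (f,x49)}
  {d, e} × {x49, x50} = {(d,x49), (d,x50), (e,x49), (e,x50)}
  {d, f} × {x49, x50} = {(d,x49), (d,x50), (f,x49), (f,x50)}
  {e, f} × {x48, x49} = {(e,x48), (e,x49), (f,x48), (f,x49)}
  {e, f} × {x49, x50} = {(e,x49), (e,x50), (f,x49), (f,x50)}
  {d, e} × {x48, x49, x50} = {(d,x48), (d,x49), (d,x50), (e,x48), (e,x49), (e,x50)}
  {d, f} × {x48, x49, x50} = {(d,x48), (d,x49), (d,x50), (f,x48), (f,x49), (f,x50)}
  {d, e, f} × {x48, x49} = {(d,x48), (d,x49), (e,x48), (e,x49), (f,x48), (f,x49)}
  {d, e, f} × {x49, x50} = {(d,x49), (d,x50), (e,x49), (e,x50), (f,x49), (f,x50)}
  {e, f} × {x48, x49, x50} = {(e,x48), (e,x49), (e,x50), (f,x48), (f,x49), (f,x50)}
  {d, e, f} × {x48, x49, x50} = {(d,x48), (d,x49), (d,x50), (e,x48), (e,x49), (e,x50), (f,x48), (f,x49), (f,x50)}
These 36 distinct sets form the basis B.
Close under arbitrary unions to get τ_{X×Y}; counting gives |τ_{X×Y}| = 216.


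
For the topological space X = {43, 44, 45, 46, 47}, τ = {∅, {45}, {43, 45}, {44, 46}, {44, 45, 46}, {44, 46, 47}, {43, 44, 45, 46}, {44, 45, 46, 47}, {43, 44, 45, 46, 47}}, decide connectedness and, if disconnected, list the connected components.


(X, τ) is disconnected; components = [{43, 45}, {44, 46, 47}].

Find clopen sets (U ∈ τ with X ∖ U ∈ τ):
  U = ∅, X ∖ U = {43, 44, 45, 46, 47} — both open, so U is clopen.
  U = {43, 45}, X ∖ U = {44, 46, 47} — both open, so U is clopen.
  U = {44, 46, 47}, X ∖ U = {43, 45} — both open, so U is clopen.
  U = {43, 44, 45, 46, 47}, X ∖ U = ∅ — both open, so U is clopen.
Nontrivial clopen(s) exist: e.g. {43, 45}. So (X, τ) is disconnected.
Compute connected components by grouping points that agree on all clopens:
  component: {43, 45}
  component: {44, 46, 47}


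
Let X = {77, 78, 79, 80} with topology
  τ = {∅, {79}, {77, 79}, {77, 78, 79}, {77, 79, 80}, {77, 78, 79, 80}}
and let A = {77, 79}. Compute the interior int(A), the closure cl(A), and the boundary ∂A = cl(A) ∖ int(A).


int(A) = {77, 79}, cl(A) = {77, 78, 79, 80}, ∂A = {78, 80}.

Closed sets in (X, τ) are complements of opens:
  closed(X, τ) = {∅, {78}, {80}, {78, 80}, {77, 78, 80}, {77, 78, 79, 80}}.
int(A) = ⋃ {U ∈ τ : U ⊆ A}. Opens contained in A: ∅, {79}, {77, 79}.
Taking the union of these: int(A) = {77, 79}.
cl(A) = ⋂ {C closed : A ⊆ C}. Closed sets containing A: {77, 78, 79, 80}.
Intersecting these: cl(A) = {77, 78, 79, 80}.
∂A = cl(A) ∖ int(A) = {77, 78, 79, 80} ∖ {77, 79} = {78, 80}.


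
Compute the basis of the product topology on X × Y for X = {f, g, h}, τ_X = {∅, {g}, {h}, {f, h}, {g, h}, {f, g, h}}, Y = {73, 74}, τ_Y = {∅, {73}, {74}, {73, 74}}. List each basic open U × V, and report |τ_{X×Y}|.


Basis B = {∅ × ∅, {g} × {73}, {g} × {74}, {h} × {73}, {h} × {74}, {f, h} × {73}, {f, h} × {74}, {g} × {73, 74}, {g, h} × {73}, {g, h} × {74}, {h} × {73, 74}, {f, g, h} × {73}, {f, g, h} × {74}, {f, h} × {73, 74}, {g, h} × {73, 74}, {f, g, h} × {73, 74}}; |τ_{X×Y}| = 36.

Enumerate products U × V with U ∈ τ_X, V ∈ τ_Y (deduplicated):
  ∅ × ∅ = {} (∅)
  {g} × {73} = {(g,73)}
  {g} × {74} = {(g,74)}
  {h} × {73} = {(h,73)}
  {h} × {74} = {(h,74)}
  {f, h} × {73} = {(f,73), (h,73)}
  {f, h} × {74} = {(f,74), (h,74)}
  {g} × {73, 74} = {(g,73), (g,74)}
  {g, h} × {73} = {(g,73), (h,73)}
  {g, h} × {74} = {(g,74), (h,74)}
  {h} × {73, 74} = {(h,73), (h,74)}
  {f, g, h} × {73} = {(f,73), (g,73), (h,73)}
  {f, g, h} × {74} = {(f,74), (g,74), (h,74)}
  {f, h} × {73, 74} = {(f,73), (f,74), (h,73), (h,74)}
  {g, h} × {73, 74} = {(g,73), (g,74), (h,73), (h,74)}
  {f, g, h} × {73, 74} = {(f,73), (f,74), (g,73), (g,74), (h,73), (h,74)}
These 16 distinct sets form the basis B.
Close under arbitrary unions to get τ_{X×Y}; counting gives |τ_{X×Y}| = 36.


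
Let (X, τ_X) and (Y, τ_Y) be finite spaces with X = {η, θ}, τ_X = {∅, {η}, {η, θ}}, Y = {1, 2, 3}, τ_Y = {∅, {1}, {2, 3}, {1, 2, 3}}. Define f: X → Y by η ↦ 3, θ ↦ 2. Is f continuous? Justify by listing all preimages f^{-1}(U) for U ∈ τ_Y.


f IS continuous.

Compute f^{-1}(U) for each U ∈ τ_Y:
  U = ∅: f^{-1}(U) = ∅ ∈ τ_X ✓.
  U = {1}: f^{-1}(U) = ∅ ∈ τ_X ✓.
  U = {2, 3}: f^{-1}(U) = {η, θ} ∈ τ_X ✓.
  U = {1, 2, 3}: f^{-1}(U) = {η, θ} ∈ τ_X ✓.
Every preimage lies in τ_X, so f IS continuous.


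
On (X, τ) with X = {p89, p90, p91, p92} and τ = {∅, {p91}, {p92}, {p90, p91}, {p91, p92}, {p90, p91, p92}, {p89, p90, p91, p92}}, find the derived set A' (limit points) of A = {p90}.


A' = {p89}

For each x ∈ X, list the open sets U ∈ τ with x ∈ U, then check whether U ∩ (A ∖ {x}) ≠ ∅ for every such U.
  x = p89: opens ∋ x are {p89, p90, p91, p92}; each meets A ∖ {p89}, so x IS a limit point.
  x = p90: open {p90, p91} ∋ x has {p90, p91} ∩ (A ∖ {p90}) = ∅, so x is NOT a limit point.
  x = p91: open {p91} ∋ x has {p91} ∩ (A ∖ {p91}) = ∅, so x is NOT a limit point.
  x = p92: open {p92} ∋ x has {p92} ∩ (A ∖ {p92}) = ∅, so x is NOT a limit point.
Collecting: A' = {p89}.


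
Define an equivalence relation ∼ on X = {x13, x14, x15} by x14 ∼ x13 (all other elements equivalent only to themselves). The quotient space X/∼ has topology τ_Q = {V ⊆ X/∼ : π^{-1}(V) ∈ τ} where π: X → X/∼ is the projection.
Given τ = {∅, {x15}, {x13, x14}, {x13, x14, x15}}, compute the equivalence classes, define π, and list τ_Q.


X/∼ = {[x13=x14], [x15]}; |τ_Q| = 4.

Equivalence classes: [x13=x14], [x15].
Quotient map π: X → X/∼ sends x13 ↦ [x13=x14], x14 ↦ [x13=x14], x15 ↦ [x15].
For each subset V ⊆ X/∼, compute π^{-1}(V) ⊆ X and check whether π^{-1}(V) ∈ τ. V is open in τ_Q iff π^{-1}(V) ∈ τ.
  V = {}: π^{-1}(V) = ∅ ∈ τ ✓.
  V = {[x13=x14]}: π^{-1}(V) = {x13, x14} ∈ τ ✓.
  V = {[x15]}: π^{-1}(V) = {x15} ∈ τ ✓.
  V = {[x13=x14], [x15]}: π^{-1}(V) = {x13, x14, x15} ∈ τ ✓.
Open sets in the quotient: τ_Q = {{}, {[x13=x14]}, {[x15]}, {[x13=x14], [x15]}} (4 elements).


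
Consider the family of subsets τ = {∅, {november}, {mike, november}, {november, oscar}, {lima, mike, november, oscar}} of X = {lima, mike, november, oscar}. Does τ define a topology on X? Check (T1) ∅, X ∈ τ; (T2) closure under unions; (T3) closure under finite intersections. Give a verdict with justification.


τ is NOT a topology on X.

Axiom (T1): ∅ ∈ τ? Yes; X ∈ τ? Yes.
Axiom (T2/T3): check pairwise unions and intersections of members of τ.
Counterexample for (T2): {mike, november} ∪ {november, oscar} = {mike, november, oscar} ∉ τ. Therefore τ is NOT a topology.


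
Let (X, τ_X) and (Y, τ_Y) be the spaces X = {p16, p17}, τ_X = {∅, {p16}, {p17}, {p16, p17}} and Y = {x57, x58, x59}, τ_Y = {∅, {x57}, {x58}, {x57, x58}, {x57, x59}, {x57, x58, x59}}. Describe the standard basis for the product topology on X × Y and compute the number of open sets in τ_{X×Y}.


Basis B = {∅ × ∅, {p16} × {x57}, {p16} × {x58}, {p17} × {x57}, {p17} × {x58}, {p16} × {x57, x58}, {p16} × {x57, x59}, {p16, p17} × {x57}, {p16, p17} × {x58}, {p17} × {x57, x58}, {p17} × {x57, x59}, {p16} × {x57, x58, x59}, {p17} × {x57, x58, x59}, {p16, p17} × {x57, x58}, {p16, p17} × {x57, x59}, {p16, p17} × {x57, x58, x59}}; |τ_{X×Y}| = 36.

Enumerate products U × V with U ∈ τ_X, V ∈ τ_Y (deduplicated):
  ∅ × ∅ = {} (∅)
  {p16} × {x57} = {(p16,x57)}
  {p16} × {x58} = {(p16,x58)}
  {p17} × {x57} = {(p17,x57)}
  {p17} × {x58} = {(p17,x58)}
  {p16} × {x57, x58} = {(p16,x57), (p16,x58)}
  {p16} × {x57, x59} = {(p16,x57), (p16,x59)}
  {p16, p17} × {x57} = {(p16,x57), (p17,x57)}
  {p16, p17} × {x58} = {(p16,x58), (p17,x58)}
  {p17} × {x57, x58} = {(p17,x57), (p17,x58)}
  {p17} × {x57, x59} = {(p17,x57), (p17,x59)}
  {p16} × {x57, x58, x59} = {(p16,x57), (p16,x58), (p16,x59)}
  {p17} × {x57, x58, x59} = {(p17,x57), (p17,x58), (p17,x59)}
  {p16, p17} × {x57, x58} = {(p16,x57), (p16,x58), (p17,x57), (p17,x58)}
  {p16, p17} × {x57, x59} = {(p16,x57), (p16,x59), (p17,x57), (p17,x59)}
  {p16, p17} × {x57, x58, x59} = {(p16,x57), (p16,x58), (p16,x59), (p17,x57), (p17,x58), (p17,x59)}
These 16 distinct sets form the basis B.
Close under arbitrary unions to get τ_{X×Y}; counting gives |τ_{X×Y}| = 36.


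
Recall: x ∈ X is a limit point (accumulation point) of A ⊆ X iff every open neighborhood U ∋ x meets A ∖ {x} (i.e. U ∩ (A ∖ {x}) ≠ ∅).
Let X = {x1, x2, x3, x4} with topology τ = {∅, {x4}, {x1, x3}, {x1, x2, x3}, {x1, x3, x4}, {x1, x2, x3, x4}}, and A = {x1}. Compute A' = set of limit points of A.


A' = {x2, x3}

For each x ∈ X, list the open sets U ∈ τ with x ∈ U, then check whether U ∩ (A ∖ {x}) ≠ ∅ for every such U.
  x = x1: open {x1, x3} ∋ x has {x1, x3} ∩ (A ∖ {x1}) = ∅, so x is NOT a limit point.
  x = x2: opens ∋ x are {x1, x2, x3}, {x1, x2, x3, x4}; each meets A ∖ {x2}, so x IS a limit point.
  x = x3: opens ∋ x are {x1, x3}, {x1, x2, x3}, {x1, x3, x4}, {x1, x2, x3, x4}; each meets A ∖ {x3}, so x IS a limit point.
  x = x4: open {x4} ∋ x has {x4} ∩ (A ∖ {x4}) = ∅, so x is NOT a limit point.
Collecting: A' = {x2, x3}.


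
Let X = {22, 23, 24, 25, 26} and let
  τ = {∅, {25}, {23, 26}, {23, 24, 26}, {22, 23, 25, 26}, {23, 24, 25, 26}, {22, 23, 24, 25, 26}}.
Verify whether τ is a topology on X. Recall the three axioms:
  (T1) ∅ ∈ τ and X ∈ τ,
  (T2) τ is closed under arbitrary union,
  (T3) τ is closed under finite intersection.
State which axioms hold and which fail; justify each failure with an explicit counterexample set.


τ is NOT a topology on X.

Axiom (T1): ∅ ∈ τ? Yes; X ∈ τ? Yes.
Axiom (T2/T3): check pairwise unions and intersections of members of τ.
Counterexample for (T2): {25} ∪ {23, 26} = {23, 25, 26} ∉ τ. Therefore τ is NOT a topology.


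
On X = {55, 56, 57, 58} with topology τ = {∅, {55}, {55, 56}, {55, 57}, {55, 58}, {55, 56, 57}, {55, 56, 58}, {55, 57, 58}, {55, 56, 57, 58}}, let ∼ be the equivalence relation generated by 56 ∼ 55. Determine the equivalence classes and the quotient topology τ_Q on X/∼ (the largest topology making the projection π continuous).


X/∼ = {[55=56], [57], [58]}; |τ_Q| = 5.

Equivalence classes: [55=56], [57], [58].
Quotient map π: X → X/∼ sends 55 ↦ [55=56], 56 ↦ [55=56], 57 ↦ [57], 58 ↦ [58].
For each subset V ⊆ X/∼, compute π^{-1}(V) ⊆ X and check whether π^{-1}(V) ∈ τ. V is open in τ_Q iff π^{-1}(V) ∈ τ.
  V = {}: π^{-1}(V) = ∅ ∈ τ ✓.
  V = {[55=56]}: π^{-1}(V) = {55, 56} ∈ τ ✓.
  V = {[57]}: π^{-1}(V) = {57} ∉ τ ✗.
  V = {[55=56], [57]}: π^{-1}(V) = {55, 56, 57} ∈ τ ✓.
  V = {[58]}: π^{-1}(V) = {58} ∉ τ ✗.
  V = {[55=56], [58]}: π^{-1}(V) = {55, 56, 58} ∈ τ ✓.
  V = {[57], [58]}: π^{-1}(V) = {57, 58} ∉ τ ✗.
  V = {[55=56], [57], [58]}: π^{-1}(V) = {55, 56, 57, 58} ∈ τ ✓.
Open sets in the quotient: τ_Q = {{}, {[55=56]}, {[55=56], [57]}, {[55=56], [58]}, {[55=56], [57], [58]}} (5 elements).


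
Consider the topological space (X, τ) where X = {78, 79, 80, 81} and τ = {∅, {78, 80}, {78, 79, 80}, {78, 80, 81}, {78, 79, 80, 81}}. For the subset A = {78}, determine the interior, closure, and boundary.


int(A) = ∅, cl(A) = {78, 79, 80, 81}, ∂A = {78, 79, 80, 81}.

Closed sets in (X, τ) are complements of opens:
  closed(X, τ) = {∅, {79}, {81}, {79, 81}, {78, 79, 80, 81}}.
int(A) = ⋃ {U ∈ τ : U ⊆ A}. Opens contained in A: ∅.
Taking the union of these: int(A) = ∅.
cl(A) = ⋂ {C closed : A ⊆ C}. Closed sets containing A: {78, 79, 80, 81}.
Intersecting these: cl(A) = {78, 79, 80, 81}.
∂A = cl(A) ∖ int(A) = {78, 79, 80, 81} ∖ ∅ = {78, 79, 80, 81}.


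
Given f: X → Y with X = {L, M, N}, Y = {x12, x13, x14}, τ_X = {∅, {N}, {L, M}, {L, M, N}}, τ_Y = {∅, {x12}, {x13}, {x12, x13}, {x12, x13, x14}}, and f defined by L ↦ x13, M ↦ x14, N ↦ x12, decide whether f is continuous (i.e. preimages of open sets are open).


f is NOT continuous.

Compute f^{-1}(U) for each U ∈ τ_Y:
  U = ∅: f^{-1}(U) = ∅ ∈ τ_X ✓.
  U = {x12}: f^{-1}(U) = {N} ∈ τ_X ✓.
  U = {x13}: f^{-1}(U) = {L} ∉ τ_X ✗.
  U = {x12, x13}: f^{-1}(U) = {L, N} ∉ τ_X ✗.
  U = {x12, x13, x14}: f^{-1}(U) = {L, M, N} ∈ τ_X ✓.
Found U = {x13} with f^{-1}(U) = {L} not in τ_X. Therefore f is NOT continuous.


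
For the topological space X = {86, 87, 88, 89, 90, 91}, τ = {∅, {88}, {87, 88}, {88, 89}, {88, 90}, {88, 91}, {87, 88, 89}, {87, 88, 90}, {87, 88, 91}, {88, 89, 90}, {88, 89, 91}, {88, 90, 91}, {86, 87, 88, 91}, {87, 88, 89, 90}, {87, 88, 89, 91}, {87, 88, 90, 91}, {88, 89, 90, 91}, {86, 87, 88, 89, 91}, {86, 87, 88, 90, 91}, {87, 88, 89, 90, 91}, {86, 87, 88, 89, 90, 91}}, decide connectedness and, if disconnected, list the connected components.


(X, τ) is connected.

Find clopen sets (U ∈ τ with X ∖ U ∈ τ):
  U = ∅, X ∖ U = {86, 87, 88, 89, 90, 91} — both open, so U is clopen.
  U = {86, 87, 88, 89, 90, 91}, X ∖ U = ∅ — both open, so U is clopen.
Only trivial clopens (∅ and X) exist, so (X, τ) is connected.
Compute connected components by grouping points that agree on all clopens:
  component: {86, 87, 88, 89, 90, 91}


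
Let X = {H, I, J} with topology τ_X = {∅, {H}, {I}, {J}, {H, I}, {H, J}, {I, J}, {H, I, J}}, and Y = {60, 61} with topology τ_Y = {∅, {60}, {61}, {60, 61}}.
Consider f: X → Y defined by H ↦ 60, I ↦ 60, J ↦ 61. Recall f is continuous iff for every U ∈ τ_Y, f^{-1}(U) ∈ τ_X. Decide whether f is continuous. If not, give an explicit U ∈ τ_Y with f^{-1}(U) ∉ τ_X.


f IS continuous.

Compute f^{-1}(U) for each U ∈ τ_Y:
  U = ∅: f^{-1}(U) = ∅ ∈ τ_X ✓.
  U = {60}: f^{-1}(U) = {H, I} ∈ τ_X ✓.
  U = {61}: f^{-1}(U) = {J} ∈ τ_X ✓.
  U = {60, 61}: f^{-1}(U) = {H, I, J} ∈ τ_X ✓.
Every preimage lies in τ_X, so f IS continuous.


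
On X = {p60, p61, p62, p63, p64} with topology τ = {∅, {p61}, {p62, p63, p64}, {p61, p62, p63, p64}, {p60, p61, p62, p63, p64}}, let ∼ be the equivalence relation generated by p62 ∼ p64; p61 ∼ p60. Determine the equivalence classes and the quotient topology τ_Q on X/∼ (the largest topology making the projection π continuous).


X/∼ = {[p60=p61], [p62=p64], [p63]}; |τ_Q| = 3.

Equivalence classes: [p60=p61], [p62=p64], [p63].
Quotient map π: X → X/∼ sends p60 ↦ [p60=p61], p61 ↦ [p60=p61], p62 ↦ [p62=p64], p63 ↦ [p63], p64 ↦ [p62=p64].
For each subset V ⊆ X/∼, compute π^{-1}(V) ⊆ X and check whether π^{-1}(V) ∈ τ. V is open in τ_Q iff π^{-1}(V) ∈ τ.
  V = {}: π^{-1}(V) = ∅ ∈ τ ✓.
  V = {[p60=p61]}: π^{-1}(V) = {p60, p61} ∉ τ ✗.
  V = {[p62=p64]}: π^{-1}(V) = {p62, p64} ∉ τ ✗.
  V = {[p60=p61], [p62=p64]}: π^{-1}(V) = {p60, p61, p62, p64} ∉ τ ✗.
  V = {[p63]}: π^{-1}(V) = {p63} ∉ τ ✗.
  V = {[p60=p61], [p63]}: π^{-1}(V) = {p60, p61, p63} ∉ τ ✗.
  V = {[p62=p64], [p63]}: π^{-1}(V) = {p62, p63, p64} ∈ τ ✓.
  V = {[p60=p61], [p62=p64], [p63]}: π^{-1}(V) = {p60, p61, p62, p63, p64} ∈ τ ✓.
Open sets in the quotient: τ_Q = {{}, {[p62=p64], [p63]}, {[p60=p61], [p62=p64], [p63]}} (3 elements).


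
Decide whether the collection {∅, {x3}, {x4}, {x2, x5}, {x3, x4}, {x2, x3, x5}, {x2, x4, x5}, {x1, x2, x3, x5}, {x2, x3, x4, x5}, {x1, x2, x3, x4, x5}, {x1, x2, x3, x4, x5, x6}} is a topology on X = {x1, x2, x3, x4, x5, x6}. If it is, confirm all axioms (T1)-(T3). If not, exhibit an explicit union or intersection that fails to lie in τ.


τ IS a topology on X.

Axiom (T1): ∅ ∈ τ? Yes; X ∈ τ? Yes.
Axiom (T2/T3): check pairwise unions and intersections of members of τ.
All pairwise intersections and unions checked — each lies in τ. Therefore τ satisfies (T1), (T2), (T3): it IS a topology on X.


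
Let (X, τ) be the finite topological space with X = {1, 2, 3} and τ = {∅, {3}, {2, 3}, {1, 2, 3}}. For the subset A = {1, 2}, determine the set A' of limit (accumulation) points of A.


A' = {1}

For each x ∈ X, list the open sets U ∈ τ with x ∈ U, then check whether U ∩ (A ∖ {x}) ≠ ∅ for every such U.
  x = 1: opens ∋ x are {1, 2, 3}; each meets A ∖ {1}, so x IS a limit point.
  x = 2: open {2, 3} ∋ x has {2, 3} ∩ (A ∖ {2}) = ∅, so x is NOT a limit point.
  x = 3: open {3} ∋ x has {3} ∩ (A ∖ {3}) = ∅, so x is NOT a limit point.
Collecting: A' = {1}.


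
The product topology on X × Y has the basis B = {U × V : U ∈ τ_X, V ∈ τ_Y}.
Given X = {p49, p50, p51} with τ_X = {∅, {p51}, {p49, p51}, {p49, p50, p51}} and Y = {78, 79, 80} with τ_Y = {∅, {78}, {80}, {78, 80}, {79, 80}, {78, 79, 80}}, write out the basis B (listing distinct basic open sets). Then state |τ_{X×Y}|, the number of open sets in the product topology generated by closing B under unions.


Basis B = {∅ × ∅, {p51} × {78}, {p51} × {80}, {p49, p51} × {78}, {p49, p51} × {80}, {p51} × {78, 80}, {p51} × {79, 80}, {p49, p50, p51} × {78}, {p49, p50, p51} × {80}, {p51} × {78, 79, 80}, {p49, p51} × {78, 80}, {p49, p51} × {79, 80}, {p49, p51} × {78, 79, 80}, {p49, p50, p51} × {78, 80}, {p49, p50, p51} × {79, 80}, {p49, p50, p51} × {78, 79, 80}}; |τ_{X×Y}| = 40.

Enumerate products U × V with U ∈ τ_X, V ∈ τ_Y (deduplicated):
  ∅ × ∅ = {} (∅)
  {p51} × {78} = {(p51,78)}
  {p51} × {80} = {(p51,80)}
  {p49, p51} × {78} = {(p49,78), (p51,78)}
  {p49, p51} × {80} = {(p49,80), (p51,80)}
  {p51} × {78, 80} = {(p51,78), (p51,80)}
  {p51} × {79, 80} = {(p51,79), (p51,80)}
  {p49, p50, p51} × {78} = {(p49,78), (p50,78), (p51,78)}
  {p49, p50, p51} × {80} = {(p49,80), (p50,80), (p51,80)}
  {p51} × {78, 79, 80} = {(p51,78), (p51,79), (p51,80)}
  {p49, p51} × {78, 80} = {(p49,78), (p49,80), (p51,78), (p51,80)}
  {p49, p51} × {79, 80} = {(p49,79), (p49,80), (p51,79), (p51,80)}
  {p49, p51} × {78, 79, 80} = {(p49,78), (p49,79), (p49,80), (p51,78), (p51,79), (p51,80)}
  {p49, p50, p51} × {78, 80} = {(p49,78), (p49,80), (p50,78), (p50,80), (p51,78), (p51,80)}
  {p49, p50, p51} × {79, 80} = {(p49,79), (p49,80), (p50,79), (p50,80), (p51,79), (p51,80)}
  {p49, p50, p51} × {78, 79, 80} = {(p49,78), (p49,79), (p49,80), (p50,78), (p50,79), (p50,80), (p51,78), (p51,79), (p51,80)}
These 16 distinct sets form the basis B.
Close under arbitrary unions to get τ_{X×Y}; counting gives |τ_{X×Y}| = 40.


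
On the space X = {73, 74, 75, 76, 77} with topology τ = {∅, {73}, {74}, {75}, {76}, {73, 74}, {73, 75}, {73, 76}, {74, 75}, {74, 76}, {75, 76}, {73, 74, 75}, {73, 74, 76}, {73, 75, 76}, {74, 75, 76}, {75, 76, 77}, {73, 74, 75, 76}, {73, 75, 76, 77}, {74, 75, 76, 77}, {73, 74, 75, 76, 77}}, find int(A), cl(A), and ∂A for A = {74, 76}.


int(A) = {74, 76}, cl(A) = {74, 76, 77}, ∂A = {77}.

Closed sets in (X, τ) are complements of opens:
  closed(X, τ) = {∅, {73}, {74}, {77}, {73, 74}, {73, 77}, {74, 77}, {75, 77}, {76, 77}, {73, 74, 77}, {73, 75, 77}, {73, 76, 77}, {74, 75, 77}, {74, 76, 77}, {75, 76, 77}, {73, 74, 75, 77}, {73, 74, 76, 77}, {73, 75, 76, 77}, {74, 75, 76, 77}, {73, 74, 75, 76, 77}}.
int(A) = ⋃ {U ∈ τ : U ⊆ A}. Opens contained in A: ∅, {74}, {76}, {74, 76}.
Taking the union of these: int(A) = {74, 76}.
cl(A) = ⋂ {C closed : A ⊆ C}. Closed sets containing A: {74, 76, 77}, {73, 74, 76, 77}, {74, 75, 76, 77}, {73, 74, 75, 76, 77}.
Intersecting these: cl(A) = {74, 76, 77}.
∂A = cl(A) ∖ int(A) = {74, 76, 77} ∖ {74, 76} = {77}.


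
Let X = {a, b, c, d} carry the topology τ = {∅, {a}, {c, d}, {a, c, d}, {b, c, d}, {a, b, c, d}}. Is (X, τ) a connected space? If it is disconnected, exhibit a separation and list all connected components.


(X, τ) is disconnected; components = [{a}, {b, c, d}].

Find clopen sets (U ∈ τ with X ∖ U ∈ τ):
  U = ∅, X ∖ U = {a, b, c, d} — both open, so U is clopen.
  U = {a}, X ∖ U = {b, c, d} — both open, so U is clopen.
  U = {b, c, d}, X ∖ U = {a} — both open, so U is clopen.
  U = {a, b, c, d}, X ∖ U = ∅ — both open, so U is clopen.
Nontrivial clopen(s) exist: e.g. {b, c, d}. So (X, τ) is disconnected.
Compute connected components by grouping points that agree on all clopens:
  component: {a}
  component: {b, c, d}


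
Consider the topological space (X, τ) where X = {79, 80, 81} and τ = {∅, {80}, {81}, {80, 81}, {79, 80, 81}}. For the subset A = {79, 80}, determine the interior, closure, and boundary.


int(A) = {80}, cl(A) = {79, 80}, ∂A = {79}.

Closed sets in (X, τ) are complements of opens:
  closed(X, τ) = {∅, {79}, {79, 80}, {79, 81}, {79, 80, 81}}.
int(A) = ⋃ {U ∈ τ : U ⊆ A}. Opens contained in A: ∅, {80}.
Taking the union of these: int(A) = {80}.
cl(A) = ⋂ {C closed : A ⊆ C}. Closed sets containing A: {79, 80}, {79, 80, 81}.
Intersecting these: cl(A) = {79, 80}.
∂A = cl(A) ∖ int(A) = {79, 80} ∖ {80} = {79}.


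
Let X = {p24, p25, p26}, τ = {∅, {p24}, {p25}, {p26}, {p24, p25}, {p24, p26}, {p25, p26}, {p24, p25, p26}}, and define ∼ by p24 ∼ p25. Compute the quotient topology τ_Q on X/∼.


X/∼ = {[p24=p25], [p26]}; |τ_Q| = 4.

Equivalence classes: [p24=p25], [p26].
Quotient map π: X → X/∼ sends p24 ↦ [p24=p25], p25 ↦ [p24=p25], p26 ↦ [p26].
For each subset V ⊆ X/∼, compute π^{-1}(V) ⊆ X and check whether π^{-1}(V) ∈ τ. V is open in τ_Q iff π^{-1}(V) ∈ τ.
  V = {}: π^{-1}(V) = ∅ ∈ τ ✓.
  V = {[p24=p25]}: π^{-1}(V) = {p24, p25} ∈ τ ✓.
  V = {[p26]}: π^{-1}(V) = {p26} ∈ τ ✓.
  V = {[p24=p25], [p26]}: π^{-1}(V) = {p24, p25, p26} ∈ τ ✓.
Open sets in the quotient: τ_Q = {{}, {[p24=p25]}, {[p26]}, {[p24=p25], [p26]}} (4 elements).


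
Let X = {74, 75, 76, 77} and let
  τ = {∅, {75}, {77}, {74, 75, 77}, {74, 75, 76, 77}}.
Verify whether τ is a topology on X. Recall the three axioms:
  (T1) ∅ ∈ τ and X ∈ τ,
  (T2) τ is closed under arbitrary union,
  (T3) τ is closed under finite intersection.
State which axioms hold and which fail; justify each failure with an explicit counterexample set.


τ is NOT a topology on X.

Axiom (T1): ∅ ∈ τ? Yes; X ∈ τ? Yes.
Axiom (T2/T3): check pairwise unions and intersections of members of τ.
Counterexample for (T2): {75} ∪ {77} = {75, 77} ∉ τ. Therefore τ is NOT a topology.


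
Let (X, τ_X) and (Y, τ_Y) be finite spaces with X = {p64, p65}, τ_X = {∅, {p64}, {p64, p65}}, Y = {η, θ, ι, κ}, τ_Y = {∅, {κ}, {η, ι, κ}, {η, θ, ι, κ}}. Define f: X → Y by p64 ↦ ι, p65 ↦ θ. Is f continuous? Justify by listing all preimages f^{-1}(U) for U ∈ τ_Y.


f IS continuous.

Compute f^{-1}(U) for each U ∈ τ_Y:
  U = ∅: f^{-1}(U) = ∅ ∈ τ_X ✓.
  U = {κ}: f^{-1}(U) = ∅ ∈ τ_X ✓.
  U = {η, ι, κ}: f^{-1}(U) = {p64} ∈ τ_X ✓.
  U = {η, θ, ι, κ}: f^{-1}(U) = {p64, p65} ∈ τ_X ✓.
Every preimage lies in τ_X, so f IS continuous.


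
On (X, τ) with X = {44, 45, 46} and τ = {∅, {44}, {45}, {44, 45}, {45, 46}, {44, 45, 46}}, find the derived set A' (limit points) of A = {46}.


A' = ∅

For each x ∈ X, list the open sets U ∈ τ with x ∈ U, then check whether U ∩ (A ∖ {x}) ≠ ∅ for every such U.
  x = 44: open {44} ∋ x has {44} ∩ (A ∖ {44}) = ∅, so x is NOT a limit point.
  x = 45: open {45} ∋ x has {45} ∩ (A ∖ {45}) = ∅, so x is NOT a limit point.
  x = 46: open {45, 46} ∋ x has {45, 46} ∩ (A ∖ {46}) = ∅, so x is NOT a limit point.
Collecting: A' = ∅.


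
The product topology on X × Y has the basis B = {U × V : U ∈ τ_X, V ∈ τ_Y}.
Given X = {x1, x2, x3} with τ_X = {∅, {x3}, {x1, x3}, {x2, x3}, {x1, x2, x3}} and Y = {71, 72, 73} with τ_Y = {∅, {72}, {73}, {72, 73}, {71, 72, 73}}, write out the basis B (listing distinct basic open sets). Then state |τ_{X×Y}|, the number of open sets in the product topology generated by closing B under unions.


Basis B = {∅ × ∅, {x3} × {72}, {x3} × {73}, {x1, x3} × {72}, {x1, x3} × {73}, {x2, x3} × {72}, {x2, x3} × {73}, {x3} × {72, 73}, {x1, x2, x3} × {72}, {x1, x2, x3} × {73}, {x3} × {71, 72, 73}, {x1, x3} × {72, 73}, {x2, x3} × {72, 73}, {x1, x3} × {71, 72, 73}, {x1, x2, x3} × {72, 73}, {x2, x3} × {71, 72, 73}, {x1, x2, x3} × {71, 72, 73}}; |τ_{X×Y}| = 50.

Enumerate products U × V with U ∈ τ_X, V ∈ τ_Y (deduplicated):
  ∅ × ∅ = {} (∅)
  {x3} × {72} = {(x3,72)}
  {x3} × {73} = {(x3,73)}
  {x1, x3} × {72} = {(x1,72), (x3,72)}
  {x1, x3} × {73} = {(x1,73), (x3,73)}
  {x2, x3} × {72} = {(x2,72), (x3,72)}
  {x2, x3} × {73} = {(x2,73), (x3,73)}
  {x3} × {72, 73} = {(x3,72), (x3,73)}
  {x1, x2, x3} × {72} = {(x1,72), (x2,72), (x3,72)}
  {x1, x2, x3} × {73} = {(x1,73), (x2,73), (x3,73)}
  {x3} × {71, 72, 73} = {(x3,71), (x3,72), (x3,73)}
  {x1, x3} × {72, 73} = {(x1,72), (x1,73), (x3,72), (x3,73)}
  {x2, x3} × {72, 73} = {(x2,72), (x2,73), (x3,72), (x3,73)}
  {x1, x3} × {71, 72, 73} = {(x1,71), (x1,72), (x1,73), (x3,71), (x3,72), (x3,73)}
  {x1, x2, x3} × {72, 73} = {(x1,72), (x1,73), (x2,72), (x2,73), (x3,72), (x3,73)}
  {x2, x3} × {71, 72, 73} = {(x2,71), (x2,72), (x2,73), (x3,71), (x3,72), (x3,73)}
  {x1, x2, x3} × {71, 72, 73} = {(x1,71), (x1,72), (x1,73), (x2,71), (x2,72), (x2,73), (x3,71), (x3,72), (x3,73)}
These 17 distinct sets form the basis B.
Close under arbitrary unions to get τ_{X×Y}; counting gives |τ_{X×Y}| = 50.


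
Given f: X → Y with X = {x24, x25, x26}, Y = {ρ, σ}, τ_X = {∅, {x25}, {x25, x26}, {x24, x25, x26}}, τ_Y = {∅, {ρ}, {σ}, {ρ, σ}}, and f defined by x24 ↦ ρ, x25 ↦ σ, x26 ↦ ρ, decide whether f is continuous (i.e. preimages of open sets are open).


f is NOT continuous.

Compute f^{-1}(U) for each U ∈ τ_Y:
  U = ∅: f^{-1}(U) = ∅ ∈ τ_X ✓.
  U = {ρ}: f^{-1}(U) = {x24, x26} ∉ τ_X ✗.
  U = {σ}: f^{-1}(U) = {x25} ∈ τ_X ✓.
  U = {ρ, σ}: f^{-1}(U) = {x24, x25, x26} ∈ τ_X ✓.
Found U = {ρ} with f^{-1}(U) = {x24, x26} not in τ_X. Therefore f is NOT continuous.


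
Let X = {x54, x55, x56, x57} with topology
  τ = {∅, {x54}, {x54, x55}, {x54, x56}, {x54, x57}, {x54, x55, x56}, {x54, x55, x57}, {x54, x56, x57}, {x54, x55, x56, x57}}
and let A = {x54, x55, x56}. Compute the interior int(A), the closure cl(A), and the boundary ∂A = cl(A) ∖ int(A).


int(A) = {x54, x55, x56}, cl(A) = {x54, x55, x56, x57}, ∂A = {x57}.

Closed sets in (X, τ) are complements of opens:
  closed(X, τ) = {∅, {x55}, {x56}, {x57}, {x55, x56}, {x55, x57}, {x56, x57}, {x55, x56, x57}, {x54, x55, x56, x57}}.
int(A) = ⋃ {U ∈ τ : U ⊆ A}. Opens contained in A: ∅, {x54}, {x54, x55}, {x54, x56}, {x54, x55, x56}.
Taking the union of these: int(A) = {x54, x55, x56}.
cl(A) = ⋂ {C closed : A ⊆ C}. Closed sets containing A: {x54, x55, x56, x57}.
Intersecting these: cl(A) = {x54, x55, x56, x57}.
∂A = cl(A) ∖ int(A) = {x54, x55, x56, x57} ∖ {x54, x55, x56} = {x57}.


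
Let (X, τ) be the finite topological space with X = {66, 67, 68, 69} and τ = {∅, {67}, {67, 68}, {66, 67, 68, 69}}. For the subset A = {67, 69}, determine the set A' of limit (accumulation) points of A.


A' = {66, 68, 69}

For each x ∈ X, list the open sets U ∈ τ with x ∈ U, then check whether U ∩ (A ∖ {x}) ≠ ∅ for every such U.
  x = 66: opens ∋ x are {66, 67, 68, 69}; each meets A ∖ {66}, so x IS a limit point.
  x = 67: open {67} ∋ x has {67} ∩ (A ∖ {67}) = ∅, so x is NOT a limit point.
  x = 68: opens ∋ x are {67, 68}, {66, 67, 68, 69}; each meets A ∖ {68}, so x IS a limit point.
  x = 69: opens ∋ x are {66, 67, 68, 69}; each meets A ∖ {69}, so x IS a limit point.
Collecting: A' = {66, 68, 69}.


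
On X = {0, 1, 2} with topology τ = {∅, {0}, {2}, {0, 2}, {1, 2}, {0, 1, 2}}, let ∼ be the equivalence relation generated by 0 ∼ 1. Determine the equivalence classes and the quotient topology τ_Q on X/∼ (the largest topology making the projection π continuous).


X/∼ = {[0=1], [2]}; |τ_Q| = 3.

Equivalence classes: [0=1], [2].
Quotient map π: X → X/∼ sends 0 ↦ [0=1], 1 ↦ [0=1], 2 ↦ [2].
For each subset V ⊆ X/∼, compute π^{-1}(V) ⊆ X and check whether π^{-1}(V) ∈ τ. V is open in τ_Q iff π^{-1}(V) ∈ τ.
  V = {}: π^{-1}(V) = ∅ ∈ τ ✓.
  V = {[0=1]}: π^{-1}(V) = {0, 1} ∉ τ ✗.
  V = {[2]}: π^{-1}(V) = {2} ∈ τ ✓.
  V = {[0=1], [2]}: π^{-1}(V) = {0, 1, 2} ∈ τ ✓.
Open sets in the quotient: τ_Q = {{}, {[2]}, {[0=1], [2]}} (3 elements).


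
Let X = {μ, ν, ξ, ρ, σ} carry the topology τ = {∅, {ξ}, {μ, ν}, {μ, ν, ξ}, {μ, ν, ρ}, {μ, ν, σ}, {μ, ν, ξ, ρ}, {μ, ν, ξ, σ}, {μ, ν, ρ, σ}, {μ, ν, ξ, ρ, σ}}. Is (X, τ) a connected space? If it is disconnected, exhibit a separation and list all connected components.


(X, τ) is disconnected; components = [{ξ}, {μ, ν, ρ, σ}].

Find clopen sets (U ∈ τ with X ∖ U ∈ τ):
  U = ∅, X ∖ U = {μ, ν, ξ, ρ, σ} — both open, so U is clopen.
  U = {ξ}, X ∖ U = {μ, ν, ρ, σ} — both open, so U is clopen.
  U = {μ, ν, ρ, σ}, X ∖ U = {ξ} — both open, so U is clopen.
  U = {μ, ν, ξ, ρ, σ}, X ∖ U = ∅ — both open, so U is clopen.
Nontrivial clopen(s) exist: e.g. {ξ}. So (X, τ) is disconnected.
Compute connected components by grouping points that agree on all clopens:
  component: {ξ}
  component: {μ, ν, ρ, σ}


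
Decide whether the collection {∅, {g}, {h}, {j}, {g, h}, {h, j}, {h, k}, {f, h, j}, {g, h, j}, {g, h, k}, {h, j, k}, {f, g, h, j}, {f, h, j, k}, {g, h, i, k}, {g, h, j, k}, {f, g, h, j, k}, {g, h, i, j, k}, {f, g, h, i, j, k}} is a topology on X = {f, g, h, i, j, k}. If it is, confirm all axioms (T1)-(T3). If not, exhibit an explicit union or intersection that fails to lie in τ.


τ is NOT a topology on X.

Axiom (T1): ∅ ∈ τ? Yes; X ∈ τ? Yes.
Axiom (T2/T3): check pairwise unions and intersections of members of τ.
Counterexample for (T2): {g} ∪ {j} = {g, j} ∉ τ. Therefore τ is NOT a topology.


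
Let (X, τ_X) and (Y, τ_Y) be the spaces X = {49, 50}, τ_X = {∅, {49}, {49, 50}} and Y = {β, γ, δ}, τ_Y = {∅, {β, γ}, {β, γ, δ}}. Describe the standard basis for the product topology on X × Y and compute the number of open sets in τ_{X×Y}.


Basis B = {∅ × ∅, {49} × {β, γ}, {49} × {β, γ, δ}, {49, 50} × {β, γ}, {49, 50} × {β, γ, δ}}; |τ_{X×Y}| = 6.

Enumerate products U × V with U ∈ τ_X, V ∈ τ_Y (deduplicated):
  ∅ × ∅ = {} (∅)
  {49} × {β, γ} = {(49,β), (49,γ)}
  {49} × {β, γ, δ} = {(49,β), (49,γ), (49,δ)}
  {49, 50} × {β, γ} = {(49,β), (49,γ), (50,β), (50,γ)}
  {49, 50} × {β, γ, δ} = {(49,β), (49,γ), (49,δ), (50,β), (50,γ), (50,δ)}
These 5 distinct sets form the basis B.
Close under arbitrary unions to get τ_{X×Y}; counting gives |τ_{X×Y}| = 6.


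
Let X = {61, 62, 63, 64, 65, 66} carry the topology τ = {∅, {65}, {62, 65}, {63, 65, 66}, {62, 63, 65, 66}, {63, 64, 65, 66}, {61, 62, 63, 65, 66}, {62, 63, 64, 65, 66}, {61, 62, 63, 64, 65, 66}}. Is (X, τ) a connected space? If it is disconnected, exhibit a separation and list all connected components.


(X, τ) is connected.

Find clopen sets (U ∈ τ with X ∖ U ∈ τ):
  U = ∅, X ∖ U = {61, 62, 63, 64, 65, 66} — both open, so U is clopen.
  U = {61, 62, 63, 64, 65, 66}, X ∖ U = ∅ — both open, so U is clopen.
Only trivial clopens (∅ and X) exist, so (X, τ) is connected.
Compute connected components by grouping points that agree on all clopens:
  component: {61, 62, 63, 64, 65, 66}


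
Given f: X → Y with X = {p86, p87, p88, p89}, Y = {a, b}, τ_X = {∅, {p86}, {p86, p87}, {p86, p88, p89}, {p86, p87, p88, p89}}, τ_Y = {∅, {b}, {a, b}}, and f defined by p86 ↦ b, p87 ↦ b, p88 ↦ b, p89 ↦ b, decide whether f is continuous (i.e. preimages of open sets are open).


f IS continuous.

Compute f^{-1}(U) for each U ∈ τ_Y:
  U = ∅: f^{-1}(U) = ∅ ∈ τ_X ✓.
  U = {b}: f^{-1}(U) = {p86, p87, p88, p89} ∈ τ_X ✓.
  U = {a, b}: f^{-1}(U) = {p86, p87, p88, p89} ∈ τ_X ✓.
Every preimage lies in τ_X, so f IS continuous.


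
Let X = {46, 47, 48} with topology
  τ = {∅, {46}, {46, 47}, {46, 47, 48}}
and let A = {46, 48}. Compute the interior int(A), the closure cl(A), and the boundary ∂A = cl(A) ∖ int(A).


int(A) = {46}, cl(A) = {46, 47, 48}, ∂A = {47, 48}.

Closed sets in (X, τ) are complements of opens:
  closed(X, τ) = {∅, {48}, {47, 48}, {46, 47, 48}}.
int(A) = ⋃ {U ∈ τ : U ⊆ A}. Opens contained in A: ∅, {46}.
Taking the union of these: int(A) = {46}.
cl(A) = ⋂ {C closed : A ⊆ C}. Closed sets containing A: {46, 47, 48}.
Intersecting these: cl(A) = {46, 47, 48}.
∂A = cl(A) ∖ int(A) = {46, 47, 48} ∖ {46} = {47, 48}.


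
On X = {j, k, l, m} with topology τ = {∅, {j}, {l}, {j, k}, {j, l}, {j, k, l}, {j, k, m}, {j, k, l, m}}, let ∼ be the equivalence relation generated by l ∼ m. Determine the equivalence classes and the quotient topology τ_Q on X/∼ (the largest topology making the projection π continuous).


X/∼ = {[j], [k], [l=m]}; |τ_Q| = 4.

Equivalence classes: [j], [k], [l=m].
Quotient map π: X → X/∼ sends j ↦ [j], k ↦ [k], l ↦ [l=m], m ↦ [l=m].
For each subset V ⊆ X/∼, compute π^{-1}(V) ⊆ X and check whether π^{-1}(V) ∈ τ. V is open in τ_Q iff π^{-1}(V) ∈ τ.
  V = {}: π^{-1}(V) = ∅ ∈ τ ✓.
  V = {[j]}: π^{-1}(V) = {j} ∈ τ ✓.
  V = {[k]}: π^{-1}(V) = {k} ∉ τ ✗.
  V = {[j], [k]}: π^{-1}(V) = {j, k} ∈ τ ✓.
  V = {[l=m]}: π^{-1}(V) = {l, m} ∉ τ ✗.
  V = {[j], [l=m]}: π^{-1}(V) = {j, l, m} ∉ τ ✗.
  V = {[k], [l=m]}: π^{-1}(V) = {k, l, m} ∉ τ ✗.
  V = {[j], [k], [l=m]}: π^{-1}(V) = {j, k, l, m} ∈ τ ✓.
Open sets in the quotient: τ_Q = {{}, {[j]}, {[j], [k]}, {[j], [k], [l=m]}} (4 elements).


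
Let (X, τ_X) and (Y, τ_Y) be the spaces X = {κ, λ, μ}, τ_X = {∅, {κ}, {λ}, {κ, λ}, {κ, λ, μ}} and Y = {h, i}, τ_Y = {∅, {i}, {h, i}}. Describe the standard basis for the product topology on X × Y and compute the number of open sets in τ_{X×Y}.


Basis B = {∅ × ∅, {κ} × {i}, {λ} × {i}, {κ} × {h, i}, {κ, λ} × {i}, {λ} × {h, i}, {κ, λ, μ} × {i}, {κ, λ} × {h, i}, {κ, λ, μ} × {h, i}}; |τ_{X×Y}| = 14.

Enumerate products U × V with U ∈ τ_X, V ∈ τ_Y (deduplicated):
  ∅ × ∅ = {} (∅)
  {κ} × {i} = {(κ,i)}
  {λ} × {i} = {(λ,i)}
  {κ} × {h, i} = {(κ,h), (κ,i)}
  {κ, λ} × {i} = {(κ,i), (λ,i)}
  {λ} × {h, i} = {(λ,h), (λ,i)}
  {κ, λ, μ} × {i} = {(κ,i), (λ,i), (μ,i)}
  {κ, λ} × {h, i} = {(κ,h), (κ,i), (λ,h), (λ,i)}
  {κ, λ, μ} × {h, i} = {(κ,h), (κ,i), (λ,h), (λ,i), (μ,h), (μ,i)}
These 9 distinct sets form the basis B.
Close under arbitrary unions to get τ_{X×Y}; counting gives |τ_{X×Y}| = 14.


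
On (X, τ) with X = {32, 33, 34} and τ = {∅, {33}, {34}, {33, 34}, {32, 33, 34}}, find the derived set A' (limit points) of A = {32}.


A' = ∅

For each x ∈ X, list the open sets U ∈ τ with x ∈ U, then check whether U ∩ (A ∖ {x}) ≠ ∅ for every such U.
  x = 32: open {32, 33, 34} ∋ x has {32, 33, 34} ∩ (A ∖ {32}) = ∅, so x is NOT a limit point.
  x = 33: open {33} ∋ x has {33} ∩ (A ∖ {33}) = ∅, so x is NOT a limit point.
  x = 34: open {34} ∋ x has {34} ∩ (A ∖ {34}) = ∅, so x is NOT a limit point.
Collecting: A' = ∅.


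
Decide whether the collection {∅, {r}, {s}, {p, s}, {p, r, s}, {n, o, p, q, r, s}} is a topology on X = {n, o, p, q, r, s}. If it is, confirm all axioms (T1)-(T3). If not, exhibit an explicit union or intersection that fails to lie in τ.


τ is NOT a topology on X.

Axiom (T1): ∅ ∈ τ? Yes; X ∈ τ? Yes.
Axiom (T2/T3): check pairwise unions and intersections of members of τ.
Counterexample for (T2): {r} ∪ {s} = {r, s} ∉ τ. Therefore τ is NOT a topology.


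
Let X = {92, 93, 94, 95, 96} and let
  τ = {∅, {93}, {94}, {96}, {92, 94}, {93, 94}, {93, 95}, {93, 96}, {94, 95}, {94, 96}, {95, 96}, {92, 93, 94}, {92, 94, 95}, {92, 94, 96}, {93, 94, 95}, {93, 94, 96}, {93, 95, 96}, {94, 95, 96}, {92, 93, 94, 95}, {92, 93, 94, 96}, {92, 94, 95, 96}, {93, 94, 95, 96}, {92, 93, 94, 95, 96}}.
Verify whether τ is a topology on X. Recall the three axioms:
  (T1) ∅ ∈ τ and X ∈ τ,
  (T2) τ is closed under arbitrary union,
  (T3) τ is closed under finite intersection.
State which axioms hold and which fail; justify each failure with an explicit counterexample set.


τ is NOT a topology on X.

Axiom (T1): ∅ ∈ τ? Yes; X ∈ τ? Yes.
Axiom (T2/T3): check pairwise unions and intersections of members of τ.
Counterexample for (T3): {93, 95} ∩ {94, 95} = {95} ∉ τ. Therefore τ is NOT a topology.
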